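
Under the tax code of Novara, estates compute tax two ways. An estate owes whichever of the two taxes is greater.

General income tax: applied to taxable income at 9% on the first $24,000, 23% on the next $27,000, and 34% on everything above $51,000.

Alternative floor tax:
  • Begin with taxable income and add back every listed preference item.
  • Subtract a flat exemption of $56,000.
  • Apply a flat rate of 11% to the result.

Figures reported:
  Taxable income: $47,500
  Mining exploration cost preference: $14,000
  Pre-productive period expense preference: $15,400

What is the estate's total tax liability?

General income tax:
  $24,000 × 9% = $2,160
  $23,500 × 23% = $5,405
  → $7,565

Alternative floor tax:
  Adjusted income: $47,500 + $14,000 + $15,400 = $76,900
  Less exemption $56,000 → base $20,900
  $20,900 × 11% = $2,299

$7,565 > $2,299, so the general income tax governs.

$7,565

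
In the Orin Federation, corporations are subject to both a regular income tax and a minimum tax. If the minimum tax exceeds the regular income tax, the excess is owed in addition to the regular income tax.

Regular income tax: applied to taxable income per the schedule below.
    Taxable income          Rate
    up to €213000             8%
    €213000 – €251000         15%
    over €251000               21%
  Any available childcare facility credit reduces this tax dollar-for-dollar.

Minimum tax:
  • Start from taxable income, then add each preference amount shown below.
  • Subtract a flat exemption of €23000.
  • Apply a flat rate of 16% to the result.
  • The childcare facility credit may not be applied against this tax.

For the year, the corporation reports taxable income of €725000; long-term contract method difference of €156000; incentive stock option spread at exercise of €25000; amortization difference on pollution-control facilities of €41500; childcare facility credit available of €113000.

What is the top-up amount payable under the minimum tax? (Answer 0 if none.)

Regular income tax:
  €213000 × 8% = €17040
  €38000 × 15% = €5700
  €474000 × 21% = €99540
  → €122280
  Less childcare facility credit €113000 → €9280

Minimum tax:
  Adjusted income: €725000 + €156000 + €25000 + €41500 = €947500
  Less exemption €23000 → base €924500
  €924500 × 16% = €147920

Excess of minimum tax over regular income tax: €147920 − €9280 = €138640.

€138640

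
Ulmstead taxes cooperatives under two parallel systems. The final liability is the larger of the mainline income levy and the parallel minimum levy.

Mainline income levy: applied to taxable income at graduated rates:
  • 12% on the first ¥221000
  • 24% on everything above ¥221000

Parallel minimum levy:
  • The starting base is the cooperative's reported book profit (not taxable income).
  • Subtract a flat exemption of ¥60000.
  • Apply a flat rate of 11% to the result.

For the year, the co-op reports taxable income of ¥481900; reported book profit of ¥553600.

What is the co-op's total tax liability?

Mainline income levy:
  ¥221000 × 12% = ¥26520
  ¥260900 × 24% = ¥62616
  → ¥89136

Parallel minimum levy:
  Base (reported book profit): ¥553600
  Less exemption ¥60000 → base ¥493600
  ¥493600 × 11% = ¥54296

¥89136 > ¥54296, so the mainline income levy governs.

¥89136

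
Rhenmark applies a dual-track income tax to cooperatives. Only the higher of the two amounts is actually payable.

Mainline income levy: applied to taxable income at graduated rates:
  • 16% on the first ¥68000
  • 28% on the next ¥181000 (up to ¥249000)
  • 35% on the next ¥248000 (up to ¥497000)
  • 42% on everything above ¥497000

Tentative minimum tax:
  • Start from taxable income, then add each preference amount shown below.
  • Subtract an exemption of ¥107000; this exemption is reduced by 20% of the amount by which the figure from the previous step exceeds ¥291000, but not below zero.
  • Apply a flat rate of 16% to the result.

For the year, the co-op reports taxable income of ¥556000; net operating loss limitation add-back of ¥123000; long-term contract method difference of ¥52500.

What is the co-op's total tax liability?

Tentative minimum tax:
  Adjusted income: ¥556000 + ¥123000 + ¥52500 = ¥731500
  Exemption: ¥107000 − 20% × (¥731500 − ¥291000) = ¥107000 − ¥88100 = ¥18900
  Base: ¥731500 − ¥18900 = ¥712600
  ¥712600 × 16% = ¥114016

Mainline income levy:
  ¥68000 × 16% = ¥10880
  ¥181000 × 28% = ¥50680
  ¥248000 × 35% = ¥86800
  ¥59000 × 42% = ¥24780
  → ¥173140

¥173140 > ¥114016, so the mainline income levy governs.

¥173140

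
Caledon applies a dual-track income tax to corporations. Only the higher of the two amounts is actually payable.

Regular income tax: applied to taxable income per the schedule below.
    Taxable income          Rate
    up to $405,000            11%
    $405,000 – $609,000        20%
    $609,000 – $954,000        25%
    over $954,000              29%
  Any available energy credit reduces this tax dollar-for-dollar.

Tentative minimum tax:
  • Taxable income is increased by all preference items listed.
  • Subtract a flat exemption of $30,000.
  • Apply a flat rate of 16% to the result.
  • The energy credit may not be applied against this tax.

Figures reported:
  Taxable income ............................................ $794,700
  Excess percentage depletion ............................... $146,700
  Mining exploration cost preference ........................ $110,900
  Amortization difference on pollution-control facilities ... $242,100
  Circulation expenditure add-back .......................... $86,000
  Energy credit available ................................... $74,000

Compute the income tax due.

Tentative minimum tax:
  Adjusted income: $794,700 + $146,700 + $110,900 + $242,100 + $86,000 = $1,380,400
  Less exemption $30,000 → base $1,350,400
  $1,350,400 × 16% = $216,064

Regular income tax:
  $405,000 × 11% = $44,550
  $204,000 × 20% = $40,800
  $185,700 × 25% = $46,425
  → $131,775
  Less energy credit $74,000 → $57,775

$216,064 > $57,775, so the tentative minimum tax is the binding amount.

$216,064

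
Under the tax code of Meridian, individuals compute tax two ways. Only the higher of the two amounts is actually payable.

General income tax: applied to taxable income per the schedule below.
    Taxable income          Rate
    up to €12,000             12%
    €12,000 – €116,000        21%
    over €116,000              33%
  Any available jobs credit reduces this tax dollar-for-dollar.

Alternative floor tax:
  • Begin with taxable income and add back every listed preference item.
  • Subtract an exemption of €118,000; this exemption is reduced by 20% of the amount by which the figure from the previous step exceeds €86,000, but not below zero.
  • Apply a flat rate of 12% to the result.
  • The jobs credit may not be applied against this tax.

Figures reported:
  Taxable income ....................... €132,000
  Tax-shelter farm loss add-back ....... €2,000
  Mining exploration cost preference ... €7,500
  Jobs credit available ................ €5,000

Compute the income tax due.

General income tax:
  €12,000 × 12% = €1,440
  €104,000 × 21% = €21,840
  €16,000 × 33% = €5,280
  → €28,560
  Less jobs credit €5,000 → €23,560

Alternative floor tax:
  Adjusted income: €132,000 + €2,000 + €7,500 = €141,500
  Exemption: €118,000 − 20% × (€141,500 − €86,000) = €118,000 − €11,100 = €106,900
  Base: €141,500 − €106,900 = €34,600
  €34,600 × 12% = €4,152

€23,560 > €4,152, so the general income tax governs.

€23,560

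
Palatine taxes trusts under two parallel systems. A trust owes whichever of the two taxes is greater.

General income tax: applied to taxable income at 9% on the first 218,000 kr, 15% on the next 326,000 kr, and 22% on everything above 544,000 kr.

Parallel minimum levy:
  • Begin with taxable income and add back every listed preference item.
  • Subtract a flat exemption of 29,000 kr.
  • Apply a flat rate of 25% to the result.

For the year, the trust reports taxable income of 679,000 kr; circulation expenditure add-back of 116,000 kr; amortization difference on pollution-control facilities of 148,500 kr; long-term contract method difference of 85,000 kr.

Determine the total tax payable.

249,875 kr

Parallel minimum levy:
  Adjusted income: 679,000 kr + 116,000 kr + 148,500 kr + 85,000 kr = 1,028,500 kr
  Less exemption 29,000 kr → base 999,500 kr
  999,500 kr × 25% = 249,875 kr

General income tax:
  218,000 kr × 9% = 19,620 kr
  326,000 kr × 15% = 48,900 kr
  135,000 kr × 22% = 29,700 kr
  → 98,220 kr

249,875 kr > 98,220 kr, so the parallel minimum levy is the binding amount.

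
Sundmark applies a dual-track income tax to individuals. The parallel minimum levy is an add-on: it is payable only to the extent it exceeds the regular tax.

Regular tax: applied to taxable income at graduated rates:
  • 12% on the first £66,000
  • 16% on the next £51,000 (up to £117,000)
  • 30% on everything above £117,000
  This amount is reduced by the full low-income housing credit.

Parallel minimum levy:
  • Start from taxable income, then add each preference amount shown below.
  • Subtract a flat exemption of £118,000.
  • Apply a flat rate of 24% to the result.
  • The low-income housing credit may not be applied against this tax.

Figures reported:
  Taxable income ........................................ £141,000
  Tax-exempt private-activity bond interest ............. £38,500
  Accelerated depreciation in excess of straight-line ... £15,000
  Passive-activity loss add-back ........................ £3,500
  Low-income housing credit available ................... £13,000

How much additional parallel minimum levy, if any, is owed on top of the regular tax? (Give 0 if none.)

Parallel minimum levy:
  Adjusted income: £141,000 + £38,500 + £15,000 + £3,500 = £198,000
  Less exemption £118,000 → base £80,000
  £80,000 × 24% = £19,200

Regular tax:
  £66,000 × 12% = £7,920
  £51,000 × 16% = £8,160
  £24,000 × 30% = £7,200
  → £23,280
  Less low-income housing credit £13,000 → £10,280

Excess of parallel minimum levy over regular tax: £19,200 − £10,280 = £8,920.

£8,920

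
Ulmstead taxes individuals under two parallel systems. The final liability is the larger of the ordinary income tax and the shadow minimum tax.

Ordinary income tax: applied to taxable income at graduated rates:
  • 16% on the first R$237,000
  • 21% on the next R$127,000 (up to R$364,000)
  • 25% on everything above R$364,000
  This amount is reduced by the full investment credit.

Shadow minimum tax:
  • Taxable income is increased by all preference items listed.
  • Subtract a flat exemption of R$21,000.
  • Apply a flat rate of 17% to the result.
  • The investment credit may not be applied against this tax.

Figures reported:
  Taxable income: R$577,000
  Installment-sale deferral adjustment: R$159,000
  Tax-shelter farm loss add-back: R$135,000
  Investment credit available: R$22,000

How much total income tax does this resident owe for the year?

Shadow minimum tax:
  Adjusted income: R$577,000 + R$159,000 + R$135,000 = R$871,000
  Less exemption R$21,000 → base R$850,000
  R$850,000 × 17% = R$144,500

Ordinary income tax:
  R$237,000 × 16% = R$37,920
  R$127,000 × 21% = R$26,670
  R$213,000 × 25% = R$53,250
  → R$117,840
  Less investment credit R$22,000 → R$95,840

R$144,500 > R$95,840, so the shadow minimum tax is the binding amount.

R$144,500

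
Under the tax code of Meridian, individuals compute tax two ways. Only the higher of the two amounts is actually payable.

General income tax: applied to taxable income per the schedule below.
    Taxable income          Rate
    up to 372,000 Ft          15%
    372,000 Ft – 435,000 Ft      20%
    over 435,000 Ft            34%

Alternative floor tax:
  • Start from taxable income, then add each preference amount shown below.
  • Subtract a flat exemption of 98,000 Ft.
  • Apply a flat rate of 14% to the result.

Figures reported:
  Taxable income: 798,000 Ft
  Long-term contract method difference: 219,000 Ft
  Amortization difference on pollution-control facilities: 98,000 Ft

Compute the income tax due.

191,820 Ft

Alternative floor tax:
  Adjusted income: 798,000 Ft + 219,000 Ft + 98,000 Ft = 1,115,000 Ft
  Less exemption 98,000 Ft → base 1,017,000 Ft
  1,017,000 Ft × 14% = 142,380 Ft

General income tax:
  372,000 Ft × 15% = 55,800 Ft
  63,000 Ft × 20% = 12,600 Ft
  363,000 Ft × 34% = 123,420 Ft
  → 191,820 Ft

191,820 Ft > 142,380 Ft, so the general income tax governs.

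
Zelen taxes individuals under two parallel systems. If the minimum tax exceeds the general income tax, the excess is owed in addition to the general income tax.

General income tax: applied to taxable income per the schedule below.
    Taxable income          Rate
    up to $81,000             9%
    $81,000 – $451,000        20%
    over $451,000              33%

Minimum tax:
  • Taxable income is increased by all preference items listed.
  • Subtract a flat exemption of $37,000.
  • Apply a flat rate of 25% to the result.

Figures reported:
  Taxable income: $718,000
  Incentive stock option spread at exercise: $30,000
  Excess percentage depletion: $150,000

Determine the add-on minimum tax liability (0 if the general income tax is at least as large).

General income tax:
  $81,000 × 9% = $7,290
  $370,000 × 20% = $74,000
  $267,000 × 33% = $88,110
  → $169,400

Minimum tax:
  Adjusted income: $718,000 + $30,000 + $150,000 = $898,000
  Less exemption $37,000 → base $861,000
  $861,000 × 25% = $215,250

Excess of minimum tax over general income tax: $215,250 − $169,400 = $45,850.

$45,850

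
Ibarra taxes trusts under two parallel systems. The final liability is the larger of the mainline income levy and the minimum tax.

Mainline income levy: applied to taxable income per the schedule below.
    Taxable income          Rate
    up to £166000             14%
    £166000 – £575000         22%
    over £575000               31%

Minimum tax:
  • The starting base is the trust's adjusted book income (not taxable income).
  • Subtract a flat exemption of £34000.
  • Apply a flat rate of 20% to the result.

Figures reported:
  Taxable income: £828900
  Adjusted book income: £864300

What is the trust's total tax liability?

Minimum tax:
  Base (adjusted book income): £864300
  Less exemption £34000 → base £830300
  £830300 × 20% = £166060

Mainline income levy:
  £166000 × 14% = £23240
  £409000 × 22% = £89980
  £253900 × 31% = £78709
  → £191929

£191929 > £166060, so the mainline income levy governs.

£191929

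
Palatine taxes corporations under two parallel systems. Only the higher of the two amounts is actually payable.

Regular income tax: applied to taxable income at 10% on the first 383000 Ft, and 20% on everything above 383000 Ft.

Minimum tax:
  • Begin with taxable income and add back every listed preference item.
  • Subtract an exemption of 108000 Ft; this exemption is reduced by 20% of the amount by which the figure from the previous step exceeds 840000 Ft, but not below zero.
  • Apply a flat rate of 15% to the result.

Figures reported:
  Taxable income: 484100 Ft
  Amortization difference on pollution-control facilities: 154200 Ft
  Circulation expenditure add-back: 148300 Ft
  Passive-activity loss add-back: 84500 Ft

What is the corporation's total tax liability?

115398 Ft

Regular income tax:
  383000 Ft × 10% = 38300 Ft
  101100 Ft × 20% = 20220 Ft
  → 58520 Ft

Minimum tax:
  Adjusted income: 484100 Ft + 154200 Ft + 148300 Ft + 84500 Ft = 871100 Ft
  Exemption: 108000 Ft − 20% × (871100 Ft − 840000 Ft) = 108000 Ft − 6220 Ft = 101780 Ft
  Base: 871100 Ft − 101780 Ft = 769320 Ft
  769320 Ft × 15% = 115398 Ft

115398 Ft > 58520 Ft, so the minimum tax is the binding amount.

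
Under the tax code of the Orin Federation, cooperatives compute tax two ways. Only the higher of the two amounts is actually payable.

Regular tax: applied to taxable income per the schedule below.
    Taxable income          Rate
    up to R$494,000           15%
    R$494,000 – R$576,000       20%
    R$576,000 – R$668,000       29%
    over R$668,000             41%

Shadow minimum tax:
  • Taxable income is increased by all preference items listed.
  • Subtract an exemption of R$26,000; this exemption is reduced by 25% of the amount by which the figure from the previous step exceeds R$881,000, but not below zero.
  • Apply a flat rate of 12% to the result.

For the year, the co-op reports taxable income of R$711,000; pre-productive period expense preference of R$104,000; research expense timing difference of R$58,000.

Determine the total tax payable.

R$134,810

Shadow minimum tax:
  Adjusted income: R$711,000 + R$104,000 + R$58,000 = R$873,000
  Exemption: R$873,000 ≤ R$881,000, so full R$26,000 applies
  Base: R$873,000 − R$26,000 = R$847,000
  R$847,000 × 12% = R$101,640

Regular tax:
  R$494,000 × 15% = R$74,100
  R$82,000 × 20% = R$16,400
  R$92,000 × 29% = R$26,680
  R$43,000 × 41% = R$17,630
  → R$134,810

R$134,810 > R$101,640, so the regular tax governs.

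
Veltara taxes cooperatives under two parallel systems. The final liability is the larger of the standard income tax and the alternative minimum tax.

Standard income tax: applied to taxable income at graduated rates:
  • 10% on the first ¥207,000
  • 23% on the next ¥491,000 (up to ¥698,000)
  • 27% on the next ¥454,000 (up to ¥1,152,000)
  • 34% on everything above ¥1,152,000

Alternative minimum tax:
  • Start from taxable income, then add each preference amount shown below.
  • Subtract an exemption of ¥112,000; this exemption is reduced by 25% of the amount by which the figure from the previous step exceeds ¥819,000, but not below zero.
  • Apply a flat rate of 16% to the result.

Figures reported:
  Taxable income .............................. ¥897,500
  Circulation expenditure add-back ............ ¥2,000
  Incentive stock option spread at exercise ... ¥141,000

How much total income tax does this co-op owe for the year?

¥187,495

Standard income tax:
  ¥207,000 × 10% = ¥20,700
  ¥491,000 × 23% = ¥112,930
  ¥199,500 × 27% = ¥53,865
  → ¥187,495

Alternative minimum tax:
  Adjusted income: ¥897,500 + ¥2,000 + ¥141,000 = ¥1,040,500
  Exemption: ¥112,000 − 25% × (¥1,040,500 − ¥819,000) = ¥112,000 − ¥55,375 = ¥56,625
  Base: ¥1,040,500 − ¥56,625 = ¥983,875
  ¥983,875 × 16% = ¥157,420

¥187,495 > ¥157,420, so the standard income tax governs.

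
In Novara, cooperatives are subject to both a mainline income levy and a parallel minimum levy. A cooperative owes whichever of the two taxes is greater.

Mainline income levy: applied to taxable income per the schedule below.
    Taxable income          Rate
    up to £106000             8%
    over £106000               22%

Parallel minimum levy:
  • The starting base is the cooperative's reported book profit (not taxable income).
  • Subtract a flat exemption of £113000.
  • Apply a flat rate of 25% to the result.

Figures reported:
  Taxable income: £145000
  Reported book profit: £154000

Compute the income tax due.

Mainline income levy:
  £106000 × 8% = £8480
  £39000 × 22% = £8580
  → £17060

Parallel minimum levy:
  Base (reported book profit): £154000
  Less exemption £113000 → base £41000
  £41000 × 25% = £10250

£17060 > £10250, so the mainline income levy governs.

£17060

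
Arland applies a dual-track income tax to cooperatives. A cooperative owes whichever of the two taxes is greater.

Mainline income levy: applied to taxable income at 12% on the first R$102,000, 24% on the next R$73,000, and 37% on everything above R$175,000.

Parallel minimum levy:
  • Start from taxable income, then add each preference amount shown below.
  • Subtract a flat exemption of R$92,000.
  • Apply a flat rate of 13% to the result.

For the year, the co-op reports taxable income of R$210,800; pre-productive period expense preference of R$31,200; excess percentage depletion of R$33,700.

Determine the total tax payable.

R$43,006

Parallel minimum levy:
  Adjusted income: R$210,800 + R$31,200 + R$33,700 = R$275,700
  Less exemption R$92,000 → base R$183,700
  R$183,700 × 13% = R$23,881

Mainline income levy:
  R$102,000 × 12% = R$12,240
  R$73,000 × 24% = R$17,520
  R$35,800 × 37% = R$13,246
  → R$43,006

R$43,006 > R$23,881, so the mainline income levy governs.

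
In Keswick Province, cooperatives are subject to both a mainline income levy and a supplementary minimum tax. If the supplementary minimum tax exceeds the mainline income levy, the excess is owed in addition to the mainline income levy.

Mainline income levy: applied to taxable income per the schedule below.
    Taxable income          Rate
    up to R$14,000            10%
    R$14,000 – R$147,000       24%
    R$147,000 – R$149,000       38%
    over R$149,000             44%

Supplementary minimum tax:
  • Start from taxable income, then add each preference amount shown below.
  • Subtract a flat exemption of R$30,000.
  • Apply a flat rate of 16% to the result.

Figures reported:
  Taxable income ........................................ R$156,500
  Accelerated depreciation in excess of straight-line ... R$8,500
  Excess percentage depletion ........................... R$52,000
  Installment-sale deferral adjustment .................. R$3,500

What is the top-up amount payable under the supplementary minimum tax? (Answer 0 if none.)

Supplementary minimum tax:
  Adjusted income: R$156,500 + R$8,500 + R$52,000 + R$3,500 = R$220,500
  Less exemption R$30,000 → base R$190,500
  R$190,500 × 16% = R$30,480

Mainline income levy:
  R$14,000 × 10% = R$1,400
  R$133,000 × 24% = R$31,920
  R$2,000 × 38% = R$760
  R$7,500 × 44% = R$3,300
  → R$37,380

R$30,480 ≤ R$37,380, so no add-on is due.

R$0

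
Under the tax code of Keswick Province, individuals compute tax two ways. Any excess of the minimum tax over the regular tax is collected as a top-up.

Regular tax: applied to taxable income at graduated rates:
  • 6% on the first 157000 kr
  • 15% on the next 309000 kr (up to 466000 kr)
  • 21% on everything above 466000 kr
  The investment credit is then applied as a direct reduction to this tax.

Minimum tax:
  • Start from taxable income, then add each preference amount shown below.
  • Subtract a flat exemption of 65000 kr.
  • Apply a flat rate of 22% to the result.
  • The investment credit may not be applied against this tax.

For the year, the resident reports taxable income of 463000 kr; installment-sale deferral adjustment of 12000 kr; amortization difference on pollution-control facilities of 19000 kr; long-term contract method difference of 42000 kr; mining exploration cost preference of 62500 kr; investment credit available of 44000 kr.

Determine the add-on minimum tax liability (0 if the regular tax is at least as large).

106050 kr

Minimum tax:
  Adjusted income: 463000 kr + 12000 kr + 19000 kr + 42000 kr + 62500 kr = 598500 kr
  Less exemption 65000 kr → base 533500 kr
  533500 kr × 22% = 117370 kr

Regular tax:
  157000 kr × 6% = 9420 kr
  306000 kr × 15% = 45900 kr
  → 55320 kr
  Less investment credit 44000 kr → 11320 kr

Excess of minimum tax over regular tax: 117370 kr − 11320 kr = 106050 kr.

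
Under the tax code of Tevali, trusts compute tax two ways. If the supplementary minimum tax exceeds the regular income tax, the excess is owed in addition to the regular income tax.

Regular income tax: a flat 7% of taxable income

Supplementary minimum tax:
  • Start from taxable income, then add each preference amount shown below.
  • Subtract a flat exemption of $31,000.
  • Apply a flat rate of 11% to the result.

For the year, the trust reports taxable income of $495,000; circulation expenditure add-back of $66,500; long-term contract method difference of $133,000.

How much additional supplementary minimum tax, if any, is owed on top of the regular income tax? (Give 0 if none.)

$38,335

Supplementary minimum tax:
  Adjusted income: $495,000 + $66,500 + $133,000 = $694,500
  Less exemption $31,000 → base $663,500
  $663,500 × 11% = $72,985

Regular income tax:
  $495,000 × 7% = $34,650

Excess of supplementary minimum tax over regular income tax: $72,985 − $34,650 = $38,335.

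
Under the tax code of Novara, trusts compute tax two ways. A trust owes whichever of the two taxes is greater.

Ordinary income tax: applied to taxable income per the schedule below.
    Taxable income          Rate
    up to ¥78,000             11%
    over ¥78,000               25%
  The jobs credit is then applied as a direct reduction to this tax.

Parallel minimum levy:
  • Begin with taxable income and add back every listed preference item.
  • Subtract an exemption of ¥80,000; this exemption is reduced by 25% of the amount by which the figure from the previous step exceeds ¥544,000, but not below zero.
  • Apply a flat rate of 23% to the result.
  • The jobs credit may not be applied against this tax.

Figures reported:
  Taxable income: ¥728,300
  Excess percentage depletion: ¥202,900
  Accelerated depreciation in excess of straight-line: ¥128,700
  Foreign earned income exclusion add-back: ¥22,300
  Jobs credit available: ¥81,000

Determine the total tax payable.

Parallel minimum levy:
  Adjusted income: ¥728,300 + ¥202,900 + ¥128,700 + ¥22,300 = ¥1,082,200
  Exemption: 25% × (¥1,082,200 − ¥544,000) = ¥134,550 ≥ ¥80,000, so the exemption is fully phased out
  Base: ¥1,082,200 − ¥0 = ¥1,082,200
  ¥1,082,200 × 23% = ¥248,906

Ordinary income tax:
  ¥78,000 × 11% = ¥8,580
  ¥650,300 × 25% = ¥162,575
  → ¥171,155
  Less jobs credit ¥81,000 → ¥90,155

¥248,906 > ¥90,155, so the parallel minimum levy is the binding amount.

¥248,906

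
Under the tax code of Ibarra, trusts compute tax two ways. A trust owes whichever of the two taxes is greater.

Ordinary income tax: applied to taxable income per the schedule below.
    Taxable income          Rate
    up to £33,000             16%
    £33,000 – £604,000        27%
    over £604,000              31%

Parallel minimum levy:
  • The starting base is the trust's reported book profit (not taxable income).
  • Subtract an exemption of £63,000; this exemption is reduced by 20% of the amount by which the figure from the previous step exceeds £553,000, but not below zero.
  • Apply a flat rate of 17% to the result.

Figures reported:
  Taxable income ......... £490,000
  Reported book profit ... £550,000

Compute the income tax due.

Parallel minimum levy:
  Base (reported book profit): £550,000
  Exemption: £550,000 ≤ £553,000, so full £63,000 applies
  Base: £550,000 − £63,000 = £487,000
  £487,000 × 17% = £82,790

Ordinary income tax:
  £33,000 × 16% = £5,280
  £457,000 × 27% = £123,390
  → £128,670

£128,670 > £82,790, so the ordinary income tax governs.

£128,670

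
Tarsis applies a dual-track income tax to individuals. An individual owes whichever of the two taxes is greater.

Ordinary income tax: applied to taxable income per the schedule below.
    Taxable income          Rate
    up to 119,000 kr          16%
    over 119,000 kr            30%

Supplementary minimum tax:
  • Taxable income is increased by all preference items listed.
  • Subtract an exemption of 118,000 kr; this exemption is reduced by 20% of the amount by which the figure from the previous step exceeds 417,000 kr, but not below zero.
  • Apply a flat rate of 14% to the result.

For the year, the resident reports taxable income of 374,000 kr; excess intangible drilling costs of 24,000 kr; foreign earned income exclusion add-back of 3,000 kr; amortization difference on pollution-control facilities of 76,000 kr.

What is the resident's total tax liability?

95,540 kr

Ordinary income tax:
  119,000 kr × 16% = 19,040 kr
  255,000 kr × 30% = 76,500 kr
  → 95,540 kr

Supplementary minimum tax:
  Adjusted income: 374,000 kr + 24,000 kr + 3,000 kr + 76,000 kr = 477,000 kr
  Exemption: 118,000 kr − 20% × (477,000 kr − 417,000 kr) = 118,000 kr − 12,000 kr = 106,000 kr
  Base: 477,000 kr − 106,000 kr = 371,000 kr
  371,000 kr × 14% = 51,940 kr

95,540 kr > 51,940 kr, so the ordinary income tax governs.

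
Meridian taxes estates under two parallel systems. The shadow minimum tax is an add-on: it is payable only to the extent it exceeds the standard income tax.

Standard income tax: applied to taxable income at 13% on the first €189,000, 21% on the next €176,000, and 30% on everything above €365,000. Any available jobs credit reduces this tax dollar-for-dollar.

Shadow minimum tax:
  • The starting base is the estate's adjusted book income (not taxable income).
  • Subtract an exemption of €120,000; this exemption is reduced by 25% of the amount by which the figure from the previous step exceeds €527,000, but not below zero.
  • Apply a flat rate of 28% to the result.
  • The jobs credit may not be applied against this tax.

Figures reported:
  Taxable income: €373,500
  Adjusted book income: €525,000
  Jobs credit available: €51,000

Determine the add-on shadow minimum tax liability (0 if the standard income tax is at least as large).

Standard income tax:
  €189,000 × 13% = €24,570
  €176,000 × 21% = €36,960
  €8,500 × 30% = €2,550
  → €64,080
  Less jobs credit €51,000 → €13,080

Shadow minimum tax:
  Base (adjusted book income): €525,000
  Exemption: €525,000 ≤ €527,000, so full €120,000 applies
  Base: €525,000 − €120,000 = €405,000
  €405,000 × 28% = €113,400

Excess of shadow minimum tax over standard income tax: €113,400 − €13,080 = €100,320.

€100,320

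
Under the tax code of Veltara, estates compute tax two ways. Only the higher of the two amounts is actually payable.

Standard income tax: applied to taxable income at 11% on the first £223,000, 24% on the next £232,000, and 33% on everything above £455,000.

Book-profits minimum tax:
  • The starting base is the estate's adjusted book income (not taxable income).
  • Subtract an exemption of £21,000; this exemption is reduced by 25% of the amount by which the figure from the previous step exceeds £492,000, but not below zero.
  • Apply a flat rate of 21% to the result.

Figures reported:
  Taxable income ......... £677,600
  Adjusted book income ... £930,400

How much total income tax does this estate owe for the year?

Standard income tax:
  £223,000 × 11% = £24,530
  £232,000 × 24% = £55,680
  £222,600 × 33% = £73,458
  → £153,668

Book-profits minimum tax:
  Base (adjusted book income): £930,400
  Exemption: 25% × (£930,400 − £492,000) = £109,600 ≥ £21,000, so the exemption is fully phased out
  Base: £930,400 − £0 = £930,400
  £930,400 × 21% = £195,384

£195,384 > £153,668, so the book-profits minimum tax is the binding amount.

£195,384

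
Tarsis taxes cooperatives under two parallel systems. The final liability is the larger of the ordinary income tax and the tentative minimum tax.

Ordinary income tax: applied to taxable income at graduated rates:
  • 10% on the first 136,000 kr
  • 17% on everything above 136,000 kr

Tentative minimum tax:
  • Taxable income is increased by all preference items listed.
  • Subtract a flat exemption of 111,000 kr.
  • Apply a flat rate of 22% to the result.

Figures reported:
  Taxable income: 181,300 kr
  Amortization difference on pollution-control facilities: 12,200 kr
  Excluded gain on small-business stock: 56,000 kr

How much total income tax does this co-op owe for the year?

Ordinary income tax:
  136,000 kr × 10% = 13,600 kr
  45,300 kr × 17% = 7,701 kr
  → 21,301 kr

Tentative minimum tax:
  Adjusted income: 181,300 kr + 12,200 kr + 56,000 kr = 249,500 kr
  Less exemption 111,000 kr → base 138,500 kr
  138,500 kr × 22% = 30,470 kr

30,470 kr > 21,301 kr, so the tentative minimum tax is the binding amount.

30,470 kr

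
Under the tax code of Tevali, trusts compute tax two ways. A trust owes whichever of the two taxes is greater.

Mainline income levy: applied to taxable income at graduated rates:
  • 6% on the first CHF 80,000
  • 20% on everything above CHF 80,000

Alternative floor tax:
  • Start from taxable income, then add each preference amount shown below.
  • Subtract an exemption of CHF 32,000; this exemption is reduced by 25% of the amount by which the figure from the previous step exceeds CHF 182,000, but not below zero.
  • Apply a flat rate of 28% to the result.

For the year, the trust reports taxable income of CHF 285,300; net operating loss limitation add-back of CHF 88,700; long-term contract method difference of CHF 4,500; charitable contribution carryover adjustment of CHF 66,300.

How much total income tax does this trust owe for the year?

Alternative floor tax:
  Adjusted income: CHF 285,300 + CHF 88,700 + CHF 4,500 + CHF 66,300 = CHF 444,800
  Exemption: 25% × (CHF 444,800 − CHF 182,000) = CHF 65,700 ≥ CHF 32,000, so the exemption is fully phased out
  Base: CHF 444,800 − CHF 0 = CHF 444,800
  CHF 444,800 × 28% = CHF 124,544

Mainline income levy:
  CHF 80,000 × 6% = CHF 4,800
  CHF 205,300 × 20% = CHF 41,060
  → CHF 45,860

CHF 124,544 > CHF 45,860, so the alternative floor tax is the binding amount.

CHF 124,544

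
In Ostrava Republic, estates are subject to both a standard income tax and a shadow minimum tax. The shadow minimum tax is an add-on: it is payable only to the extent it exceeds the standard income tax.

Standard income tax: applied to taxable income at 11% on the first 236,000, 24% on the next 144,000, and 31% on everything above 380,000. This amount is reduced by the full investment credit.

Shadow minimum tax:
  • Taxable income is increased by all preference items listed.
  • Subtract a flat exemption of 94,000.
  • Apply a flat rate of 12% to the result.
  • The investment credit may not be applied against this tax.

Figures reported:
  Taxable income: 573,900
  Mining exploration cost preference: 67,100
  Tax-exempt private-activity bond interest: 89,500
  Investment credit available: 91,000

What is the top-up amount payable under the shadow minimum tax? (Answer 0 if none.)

46,751

Shadow minimum tax:
  Adjusted income: 573,900 + 67,100 + 89,500 = 730,500
  Less exemption 94,000 → base 636,500
  636,500 × 12% = 76,380

Standard income tax:
  236,000 × 11% = 25,960
  144,000 × 24% = 34,560
  193,900 × 31% = 60,109
  → 120,629
  Less investment credit 91,000 → 29,629

Excess of shadow minimum tax over standard income tax: 76,380 − 29,629 = 46,751.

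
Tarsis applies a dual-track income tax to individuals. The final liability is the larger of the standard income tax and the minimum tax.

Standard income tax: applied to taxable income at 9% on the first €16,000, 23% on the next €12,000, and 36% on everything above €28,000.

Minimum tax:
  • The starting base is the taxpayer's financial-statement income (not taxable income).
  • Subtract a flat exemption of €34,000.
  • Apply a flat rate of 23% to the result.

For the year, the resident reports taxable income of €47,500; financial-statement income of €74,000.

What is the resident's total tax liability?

€11,220

Standard income tax:
  €16,000 × 9% = €1,440
  €12,000 × 23% = €2,760
  €19,500 × 36% = €7,020
  → €11,220

Minimum tax:
  Base (financial-statement income): €74,000
  Less exemption €34,000 → base €40,000
  €40,000 × 23% = €9,200

€11,220 > €9,200, so the standard income tax governs.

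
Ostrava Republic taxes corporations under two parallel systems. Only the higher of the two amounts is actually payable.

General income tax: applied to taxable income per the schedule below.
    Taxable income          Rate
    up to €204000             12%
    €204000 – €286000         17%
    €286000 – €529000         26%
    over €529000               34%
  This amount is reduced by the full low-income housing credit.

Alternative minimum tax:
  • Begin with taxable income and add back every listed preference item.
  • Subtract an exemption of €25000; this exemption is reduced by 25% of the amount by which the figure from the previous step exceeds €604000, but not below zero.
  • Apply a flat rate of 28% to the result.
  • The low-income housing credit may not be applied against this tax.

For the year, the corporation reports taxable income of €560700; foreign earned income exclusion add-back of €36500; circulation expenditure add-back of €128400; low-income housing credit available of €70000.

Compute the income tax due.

General income tax:
  €204000 × 12% = €24480
  €82000 × 17% = €13940
  €243000 × 26% = €63180
  €31700 × 34% = €10778
  → €112378
  Less low-income housing credit €70000 → €42378

Alternative minimum tax:
  Adjusted income: €560700 + €36500 + €128400 = €725600
  Exemption: 25% × (€725600 − €604000) = €30400 ≥ €25000, so the exemption is fully phased out
  Base: €725600 − €0 = €725600
  €725600 × 28% = €203168

€203168 > €42378, so the alternative minimum tax is the binding amount.

€203168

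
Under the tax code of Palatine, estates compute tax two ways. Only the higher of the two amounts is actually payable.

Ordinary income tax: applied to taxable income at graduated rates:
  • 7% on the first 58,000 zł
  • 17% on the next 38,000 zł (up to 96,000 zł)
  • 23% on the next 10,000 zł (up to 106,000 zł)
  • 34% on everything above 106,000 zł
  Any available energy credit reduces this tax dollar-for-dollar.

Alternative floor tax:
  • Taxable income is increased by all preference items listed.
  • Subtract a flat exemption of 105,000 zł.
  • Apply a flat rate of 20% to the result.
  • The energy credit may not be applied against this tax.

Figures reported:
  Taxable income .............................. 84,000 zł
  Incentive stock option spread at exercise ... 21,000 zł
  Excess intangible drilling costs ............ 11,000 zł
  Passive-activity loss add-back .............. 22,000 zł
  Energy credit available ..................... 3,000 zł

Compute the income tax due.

Alternative floor tax:
  Adjusted income: 84,000 zł + 21,000 zł + 11,000 zł + 22,000 zł = 138,000 zł
  Less exemption 105,000 zł → base 33,000 zł
  33,000 zł × 20% = 6,600 zł

Ordinary income tax:
  58,000 zł × 7% = 4,060 zł
  26,000 zł × 17% = 4,420 zł
  → 8,480 zł
  Less energy credit 3,000 zł → 5,480 zł

6,600 zł > 5,480 zł, so the alternative floor tax is the binding amount.

6,600 zł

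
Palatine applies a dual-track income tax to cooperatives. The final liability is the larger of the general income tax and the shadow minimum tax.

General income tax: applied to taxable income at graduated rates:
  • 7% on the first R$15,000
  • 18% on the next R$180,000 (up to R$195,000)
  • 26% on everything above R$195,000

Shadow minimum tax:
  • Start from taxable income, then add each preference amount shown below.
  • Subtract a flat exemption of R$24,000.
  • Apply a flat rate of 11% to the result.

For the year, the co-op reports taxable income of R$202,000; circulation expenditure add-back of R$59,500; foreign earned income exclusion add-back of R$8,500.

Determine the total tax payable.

General income tax:
  R$15,000 × 7% = R$1,050
  R$180,000 × 18% = R$32,400
  R$7,000 × 26% = R$1,820
  → R$35,270

Shadow minimum tax:
  Adjusted income: R$202,000 + R$59,500 + R$8,500 = R$270,000
  Less exemption R$24,000 → base R$246,000
  R$246,000 × 11% = R$27,060

R$35,270 > R$27,060, so the general income tax governs.

R$35,270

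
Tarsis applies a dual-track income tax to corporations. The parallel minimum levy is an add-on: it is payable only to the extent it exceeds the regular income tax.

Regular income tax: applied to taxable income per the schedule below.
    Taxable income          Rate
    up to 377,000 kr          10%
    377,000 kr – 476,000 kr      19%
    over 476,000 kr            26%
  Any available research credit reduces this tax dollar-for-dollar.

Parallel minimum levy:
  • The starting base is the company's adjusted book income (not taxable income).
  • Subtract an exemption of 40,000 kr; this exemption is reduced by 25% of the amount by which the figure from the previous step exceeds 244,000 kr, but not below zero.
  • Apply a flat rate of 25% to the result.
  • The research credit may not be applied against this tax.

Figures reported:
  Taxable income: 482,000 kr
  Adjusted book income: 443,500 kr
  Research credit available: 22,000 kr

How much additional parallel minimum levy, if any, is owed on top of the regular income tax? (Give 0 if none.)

74,805 kr

Regular income tax:
  377,000 kr × 10% = 37,700 kr
  99,000 kr × 19% = 18,810 kr
  6,000 kr × 26% = 1,560 kr
  → 58,070 kr
  Less research credit 22,000 kr → 36,070 kr

Parallel minimum levy:
  Base (adjusted book income): 443,500 kr
  Exemption: 25% × (443,500 kr − 244,000 kr) = 49,875 kr ≥ 40,000 kr, so the exemption is fully phased out
  Base: 443,500 kr − 0 kr = 443,500 kr
  443,500 kr × 25% = 110,875 kr

Excess of parallel minimum levy over regular income tax: 110,875 kr − 36,070 kr = 74,805 kr.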